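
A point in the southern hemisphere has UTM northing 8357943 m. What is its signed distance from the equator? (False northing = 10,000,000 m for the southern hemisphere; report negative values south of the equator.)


For southern: actual = 8357943 - 10000000 = -1642057 m

-1642057 m


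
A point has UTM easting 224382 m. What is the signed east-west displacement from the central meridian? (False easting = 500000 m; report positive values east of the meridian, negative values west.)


displacement = 224382 - 500000 = -275618 m

-275618 m


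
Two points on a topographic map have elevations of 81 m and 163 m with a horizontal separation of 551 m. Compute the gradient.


gradient = (163 - 81) / 551 = 82 / 551 = 0.1488

0.1488


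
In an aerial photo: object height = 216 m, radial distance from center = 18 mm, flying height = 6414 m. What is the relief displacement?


d = h * r / H = 216 * 18 / 6414 = 0.61 mm

0.61 mm


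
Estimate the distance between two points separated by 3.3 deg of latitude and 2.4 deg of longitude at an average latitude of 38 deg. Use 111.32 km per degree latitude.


dlat_km = 3.3 * 111.32 = 367.356
dlon_km = 2.4 * 111.32 * cos(38) ≈ 210.531
dist = sqrt(367.356^2 + 210.531^2) ≈ 423.4 km

423.4 km


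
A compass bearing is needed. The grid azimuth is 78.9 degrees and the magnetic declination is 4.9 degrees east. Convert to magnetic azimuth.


magnetic azimuth = grid azimuth - declination (east +ve)
mag_az = 78.9 - 4.9 = 74.0 degrees

74.0 degrees


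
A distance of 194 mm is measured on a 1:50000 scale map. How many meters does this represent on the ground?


ground = 194 mm * 50000 / 1000 = 9700.0 m

9700.0 m


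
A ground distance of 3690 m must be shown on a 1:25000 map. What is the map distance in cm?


map_cm = 3690 * 100 / 25000 = 14.76 cm

14.76 cm


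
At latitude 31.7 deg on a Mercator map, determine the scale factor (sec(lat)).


SF = 1 / cos(31.7) = 1 / 0.850811 = 1.175

1.175


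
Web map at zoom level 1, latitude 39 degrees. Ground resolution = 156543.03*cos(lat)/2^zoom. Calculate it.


res = 156543.03 * cos(39) / 2^1 = 156543.03 * 0.77714596 / 2 = 60828.39 m/pixel

60828.39 m/pixel


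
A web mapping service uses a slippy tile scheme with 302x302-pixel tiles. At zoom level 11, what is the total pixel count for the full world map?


tiles per axis = 2^11 = 2048
total tiles = 2048^2 = 4194304
pixels per axis = 2048 * 302 = 618496
total pixels = 618496^2 = 382537302016

382537302016 pixels


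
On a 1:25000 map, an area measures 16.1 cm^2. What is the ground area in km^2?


ground_area = 16.1 * (25000/100)^2 = 1006250.0 m^2 = 1.00625 km^2 ≈ 1.006 km^2

1.006 km^2


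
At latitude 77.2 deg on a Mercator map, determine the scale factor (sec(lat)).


SF = 1 / cos(77.2) = 1 / 0.221548 = 4.514

4.514


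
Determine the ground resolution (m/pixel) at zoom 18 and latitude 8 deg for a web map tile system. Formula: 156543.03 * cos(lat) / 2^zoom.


res = 156543.03 * cos(8) / 2^18 = 156543.03 * 0.99026807 / 262144 = 0.59 m/pixel

0.59 m/pixel


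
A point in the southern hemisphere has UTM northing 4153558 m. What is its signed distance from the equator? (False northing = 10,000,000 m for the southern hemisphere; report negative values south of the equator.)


For southern: actual = 4153558 - 10000000 = -5846442 m

-5846442 m


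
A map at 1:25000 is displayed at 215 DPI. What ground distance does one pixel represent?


pixel_cm = 2.54 / 215 ≈ 0.011814 cm
ground = pixel_cm * 25000 / 100 = 2.54 * 25000 / (215 * 100) = 63500 / 21500 ≈ 2.95 m

2.95 m


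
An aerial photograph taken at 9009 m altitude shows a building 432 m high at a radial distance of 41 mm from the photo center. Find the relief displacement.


d = h * r / H = 432 * 41 / 9009 = 1.97 mm

1.97 mm


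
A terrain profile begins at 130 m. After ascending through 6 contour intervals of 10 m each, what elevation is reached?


elevation = 130 + 6 * 10 = 190 m

190 m


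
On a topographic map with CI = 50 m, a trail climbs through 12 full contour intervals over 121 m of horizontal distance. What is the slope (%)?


elevation change = 12 * 50 = 600 m
slope = 600 / 121 * 100 = 495.9%

495.9%


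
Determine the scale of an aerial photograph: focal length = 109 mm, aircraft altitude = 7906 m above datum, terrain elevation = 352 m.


scale = f / (H - h) = 109 mm / 7554 m = 109 / 7554000 = 1:69303

1:69303


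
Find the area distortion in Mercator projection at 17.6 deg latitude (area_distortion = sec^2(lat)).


area_distortion = 1/cos^2(17.6) = 1.101

1.101


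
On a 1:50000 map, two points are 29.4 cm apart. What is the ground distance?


ground = 29.4 cm * 50000 / 100 = 14700.0 m = 14.7 km

14.7 km


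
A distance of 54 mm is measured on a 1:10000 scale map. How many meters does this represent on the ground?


ground = 54 mm * 10000 / 1000 = 540.0 m

540.0 m


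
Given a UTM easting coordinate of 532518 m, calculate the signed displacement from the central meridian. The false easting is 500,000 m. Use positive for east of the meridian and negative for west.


displacement = 532518 - 500000 = 32518 m

32518 m


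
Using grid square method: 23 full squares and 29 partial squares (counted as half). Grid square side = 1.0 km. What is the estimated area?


effective squares = 23 + 29 * 0.5 = 37.5
area = 37.5 * 1.0 = 37.5 km^2

37.5 km^2


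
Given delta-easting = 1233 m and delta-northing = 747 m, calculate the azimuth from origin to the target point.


az = atan2(1233, 747) = 58.8 deg
adjusted to 0-360: 58.8 degrees

58.8 degrees


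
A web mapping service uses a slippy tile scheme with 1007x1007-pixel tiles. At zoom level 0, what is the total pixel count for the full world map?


tiles per axis = 2^0 = 1
total tiles = 1^2 = 1
pixels per axis = 1 * 1007 = 1007
total pixels = 1007^2 = 1014049

1014049 pixels


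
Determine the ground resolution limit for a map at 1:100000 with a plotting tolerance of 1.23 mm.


ground = 1.23 mm * 100000 / 1000 = 123.0 m

123.0 m


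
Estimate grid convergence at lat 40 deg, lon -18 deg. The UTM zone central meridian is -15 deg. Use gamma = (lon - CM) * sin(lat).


gamma = (-18 - -15) * sin(40) = -3 * 0.642788 = -1.928 degrees

-1.928 degrees


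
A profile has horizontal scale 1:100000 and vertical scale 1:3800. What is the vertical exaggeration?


VE = horizontal_scale / vertical_scale = 100000 / 3800 ≈ 26.3

26.3x


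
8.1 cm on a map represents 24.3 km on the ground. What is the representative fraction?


ground = 24.3 km = 2430000 cm; RF denominator = ground / map = 2430000 / 8.1 = 300000; RF = 1:300000

1:300000


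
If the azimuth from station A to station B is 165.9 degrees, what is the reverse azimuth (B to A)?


back azimuth = (165.9 + 180) mod 360 = 345.9 degrees

345.9 degrees


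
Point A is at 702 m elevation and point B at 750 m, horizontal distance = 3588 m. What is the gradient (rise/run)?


gradient = (750 - 702) / 3588 = 48 / 3588 = 0.0134

0.0134


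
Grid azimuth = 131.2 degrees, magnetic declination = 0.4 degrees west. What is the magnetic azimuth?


magnetic azimuth = grid azimuth - declination (east +ve)
mag_az = 131.2 - -0.4 = 131.6 degrees

131.6 degrees


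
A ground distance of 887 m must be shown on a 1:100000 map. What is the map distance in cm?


map_cm = 887 * 100 / 100000 = 0.887 cm ≈ 0.89 cm

0.89 cm


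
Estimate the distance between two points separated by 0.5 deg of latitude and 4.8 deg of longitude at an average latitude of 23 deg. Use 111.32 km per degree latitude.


dlat_km = 0.5 * 111.32 = 55.66
dlon_km = 4.8 * 111.32 * cos(23) ≈ 491.859
dist = sqrt(55.66^2 + 491.859^2) ≈ 495.0 km

495.0 km


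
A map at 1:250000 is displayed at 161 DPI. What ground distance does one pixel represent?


pixel_cm = 2.54 / 161 ≈ 0.015776 cm
ground = pixel_cm * 250000 / 100 = 2.54 * 250000 / (161 * 100) = 635000 / 16100 ≈ 39.44 m

39.44 m


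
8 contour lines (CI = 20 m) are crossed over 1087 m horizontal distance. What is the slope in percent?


elevation change = 8 * 20 = 160 m
slope = 160 / 1087 * 100 = 14.7%

14.7%


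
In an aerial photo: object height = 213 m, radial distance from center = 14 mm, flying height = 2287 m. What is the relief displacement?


d = h * r / H = 213 * 14 / 2287 = 1.3 mm

1.3 mm


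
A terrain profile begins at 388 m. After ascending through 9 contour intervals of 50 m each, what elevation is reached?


elevation = 388 + 9 * 50 = 838 m

838 m


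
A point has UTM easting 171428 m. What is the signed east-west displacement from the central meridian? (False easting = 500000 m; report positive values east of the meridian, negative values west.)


displacement = 171428 - 500000 = -328572 m

-328572 m


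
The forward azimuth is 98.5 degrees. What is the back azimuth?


back azimuth = (98.5 + 180) mod 360 = 278.5 degrees

278.5 degrees


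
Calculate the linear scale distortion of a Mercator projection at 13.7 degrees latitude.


SF = 1 / cos(13.7) = 1 / 0.971549 = 1.029

1.029


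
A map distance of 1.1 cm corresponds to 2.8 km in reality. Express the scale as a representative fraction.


ground = 2.8 km = 280000 cm; RF denominator = ground / map = 280000 / 1.1 ≈ 254545; RF = 1:254545

1:254545


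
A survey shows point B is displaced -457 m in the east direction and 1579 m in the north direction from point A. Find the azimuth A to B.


az = atan2(-457, 1579) = -16.1 deg
adjusted to 0-360: 343.9 degrees

343.9 degrees


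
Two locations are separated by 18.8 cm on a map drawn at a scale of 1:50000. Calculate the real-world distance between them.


ground = 18.8 cm * 50000 / 100 = 9400.0 m = 9.4 km

9.4 km


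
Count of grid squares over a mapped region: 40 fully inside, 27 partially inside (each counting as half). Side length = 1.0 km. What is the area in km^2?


effective squares = 40 + 27 * 0.5 = 53.5
area = 53.5 * 1.0 = 53.5 km^2

53.5 km^2


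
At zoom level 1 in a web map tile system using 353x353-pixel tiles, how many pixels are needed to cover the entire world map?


tiles per axis = 2^1 = 2
total tiles = 2^2 = 4
pixels per axis = 2 * 353 = 706
total pixels = 706^2 = 498436

498436 pixels


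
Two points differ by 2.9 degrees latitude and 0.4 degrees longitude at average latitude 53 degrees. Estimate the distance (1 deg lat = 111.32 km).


dlat_km = 2.9 * 111.32 = 322.828
dlon_km = 0.4 * 111.32 * cos(53) ≈ 26.798
dist = sqrt(322.828^2 + 26.798^2) ≈ 323.9 km

323.9 km


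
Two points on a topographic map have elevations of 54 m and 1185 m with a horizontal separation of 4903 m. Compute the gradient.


gradient = (1185 - 54) / 4903 = 1131 / 4903 = 0.2307

0.2307


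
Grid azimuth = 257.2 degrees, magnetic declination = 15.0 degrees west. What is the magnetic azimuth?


magnetic azimuth = grid azimuth - declination (east +ve)
mag_az = 257.2 - -15.0 = 272.2 degrees

272.2 degrees


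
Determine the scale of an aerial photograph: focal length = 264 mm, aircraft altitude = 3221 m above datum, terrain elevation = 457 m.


scale = f / (H - h) = 264 mm / 2764 m = 264 / 2764000 = 1:10470

1:10470


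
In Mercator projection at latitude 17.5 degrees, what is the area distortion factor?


area_distortion = 1/cos^2(17.5) = 1.099

1.099


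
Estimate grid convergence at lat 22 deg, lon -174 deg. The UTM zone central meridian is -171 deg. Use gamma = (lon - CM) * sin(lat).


gamma = (-174 - -171) * sin(22) = -3 * 0.374607 = -1.124 degrees

-1.124 degrees


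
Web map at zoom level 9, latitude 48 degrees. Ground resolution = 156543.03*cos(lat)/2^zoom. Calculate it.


res = 156543.03 * cos(48) / 2^9 = 156543.03 * 0.66913061 / 512 = 204.59 m/pixel

204.59 m/pixel


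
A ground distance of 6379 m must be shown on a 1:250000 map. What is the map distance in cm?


map_cm = 6379 * 100 / 250000 = 2.5516 cm ≈ 2.55 cm

2.55 cm


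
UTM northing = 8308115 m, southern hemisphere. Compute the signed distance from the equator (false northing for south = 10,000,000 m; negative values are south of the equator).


For southern: actual = 8308115 - 10000000 = -1691885 m

-1691885 m


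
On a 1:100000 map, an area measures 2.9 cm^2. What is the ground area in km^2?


ground_area = 2.9 * (100000/100)^2 = 2900000.0 m^2 = 2.9 km^2

2.9 km^2


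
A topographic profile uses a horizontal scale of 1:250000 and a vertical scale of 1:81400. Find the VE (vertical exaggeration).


VE = horizontal_scale / vertical_scale = 250000 / 81400 ≈ 3.1

3.1x


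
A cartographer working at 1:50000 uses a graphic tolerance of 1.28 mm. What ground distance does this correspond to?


ground = 1.28 mm * 50000 / 1000 = 64.0 m

64.0 m


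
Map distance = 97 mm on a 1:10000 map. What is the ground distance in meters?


ground = 97 mm * 10000 / 1000 = 970.0 m

970.0 m


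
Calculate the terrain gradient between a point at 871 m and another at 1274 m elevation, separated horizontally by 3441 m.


gradient = (1274 - 871) / 3441 = 403 / 3441 = 0.1171

0.1171


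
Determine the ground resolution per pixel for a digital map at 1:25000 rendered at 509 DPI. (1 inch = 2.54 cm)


pixel_cm = 2.54 / 509 ≈ 0.00499 cm
ground = pixel_cm * 25000 / 100 = 2.54 * 25000 / (509 * 100) = 63500 / 50900 ≈ 1.25 m

1.25 m


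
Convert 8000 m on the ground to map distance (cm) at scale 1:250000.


map_cm = 8000 * 100 / 250000 = 3.2 cm

3.2 cm


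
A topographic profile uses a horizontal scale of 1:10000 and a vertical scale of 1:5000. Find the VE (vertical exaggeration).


VE = horizontal_scale / vertical_scale = 10000 / 5000 = 2.0

2.0x


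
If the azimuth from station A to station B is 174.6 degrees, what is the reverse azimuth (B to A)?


back azimuth = (174.6 + 180) mod 360 = 354.6 degrees

354.6 degrees


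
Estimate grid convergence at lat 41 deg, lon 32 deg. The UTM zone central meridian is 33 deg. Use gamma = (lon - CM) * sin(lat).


gamma = (32 - 33) * sin(41) = -1 * 0.656059 = -0.656 degrees

-0.656 degrees


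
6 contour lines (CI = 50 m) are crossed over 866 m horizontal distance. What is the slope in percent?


elevation change = 6 * 50 = 300 m
slope = 300 / 866 * 100 = 34.6%

34.6%


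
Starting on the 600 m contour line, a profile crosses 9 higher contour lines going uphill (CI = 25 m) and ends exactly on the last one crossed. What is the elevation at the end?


elevation = 600 + 9 * 25 = 825 m

825 m


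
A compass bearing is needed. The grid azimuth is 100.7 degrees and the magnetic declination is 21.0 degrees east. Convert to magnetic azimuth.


magnetic azimuth = grid azimuth - declination (east +ve)
mag_az = 100.7 - 21.0 = 79.7 degrees

79.7 degrees


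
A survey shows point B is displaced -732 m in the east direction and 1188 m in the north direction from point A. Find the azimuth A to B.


az = atan2(-732, 1188) = -31.6 deg
adjusted to 0-360: 328.4 degrees

328.4 degrees


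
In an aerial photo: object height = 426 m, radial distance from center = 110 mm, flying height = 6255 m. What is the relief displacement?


d = h * r / H = 426 * 110 / 6255 = 7.49 mm

7.49 mm


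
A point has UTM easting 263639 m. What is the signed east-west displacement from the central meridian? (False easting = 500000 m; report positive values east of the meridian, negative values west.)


displacement = 263639 - 500000 = -236361 m

-236361 m


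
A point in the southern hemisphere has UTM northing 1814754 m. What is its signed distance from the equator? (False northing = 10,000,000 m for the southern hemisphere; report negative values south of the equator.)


For southern: actual = 1814754 - 10000000 = -8185246 m

-8185246 m


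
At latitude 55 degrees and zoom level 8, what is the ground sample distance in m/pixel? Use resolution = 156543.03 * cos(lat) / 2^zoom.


res = 156543.03 * cos(55) / 2^8 = 156543.03 * 0.57357644 / 256 = 350.74 m/pixel

350.74 m/pixel


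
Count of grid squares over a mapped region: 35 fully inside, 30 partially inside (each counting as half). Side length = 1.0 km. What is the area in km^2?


effective squares = 35 + 30 * 0.5 = 50.0
area = 50.0 * 1.0 = 50.0 km^2

50.0 km^2


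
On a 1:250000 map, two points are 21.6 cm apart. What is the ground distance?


ground = 21.6 cm * 250000 / 100 = 54000.0 m = 54.0 km

54.0 km


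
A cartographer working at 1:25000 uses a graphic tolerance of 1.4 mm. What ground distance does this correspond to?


ground = 1.4 mm * 25000 / 1000 = 35.0 m

35.0 m


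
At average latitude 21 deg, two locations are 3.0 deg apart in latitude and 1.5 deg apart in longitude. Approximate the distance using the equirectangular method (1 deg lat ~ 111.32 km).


dlat_km = 3.0 * 111.32 = 333.96
dlon_km = 1.5 * 111.32 * cos(21) ≈ 155.889
dist = sqrt(333.96^2 + 155.889^2) ≈ 368.6 km

368.6 km


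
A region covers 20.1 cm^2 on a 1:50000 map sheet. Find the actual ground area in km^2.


ground_area = 20.1 * (50000/100)^2 = 5025000.0 m^2 = 5.025 km^2

5.025 km^2


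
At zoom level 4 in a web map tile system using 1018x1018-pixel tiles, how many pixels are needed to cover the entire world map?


tiles per axis = 2^4 = 16
total tiles = 16^2 = 256
pixels per axis = 16 * 1018 = 16288
total pixels = 16288^2 = 265298944

265298944 pixels


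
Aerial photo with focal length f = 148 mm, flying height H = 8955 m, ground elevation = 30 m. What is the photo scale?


scale = f / (H - h) = 148 mm / 8925 m = 148 / 8925000 = 1:60304

1:60304


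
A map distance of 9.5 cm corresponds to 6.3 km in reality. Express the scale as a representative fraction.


ground = 6.3 km = 630000 cm; RF denominator = ground / map = 630000 / 9.5 ≈ 66316; RF = 1:66316

1:66316


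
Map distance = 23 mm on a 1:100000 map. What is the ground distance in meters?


ground = 23 mm * 100000 / 1000 = 2300.0 m

2300.0 m


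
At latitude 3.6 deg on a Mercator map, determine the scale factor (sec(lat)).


SF = 1 / cos(3.6) = 1 / 0.998027 = 1.002

1.002


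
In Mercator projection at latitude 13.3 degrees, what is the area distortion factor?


area_distortion = 1/cos^2(13.3) = 1.056

1.056


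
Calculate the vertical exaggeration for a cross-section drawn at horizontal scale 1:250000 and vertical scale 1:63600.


VE = horizontal_scale / vertical_scale = 250000 / 63600 ≈ 3.9

3.9x


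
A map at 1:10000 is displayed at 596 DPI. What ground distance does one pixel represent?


pixel_cm = 2.54 / 596 ≈ 0.004262 cm
ground = pixel_cm * 10000 / 100 = 2.54 * 10000 / (596 * 100) = 25400 / 59600 ≈ 0.43 m

0.43 m


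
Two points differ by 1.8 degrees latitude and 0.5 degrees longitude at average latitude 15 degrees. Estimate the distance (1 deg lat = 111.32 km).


dlat_km = 1.8 * 111.32 = 200.376
dlon_km = 0.5 * 111.32 * cos(15) ≈ 53.763
dist = sqrt(200.376^2 + 53.763^2) ≈ 207.5 km

207.5 km


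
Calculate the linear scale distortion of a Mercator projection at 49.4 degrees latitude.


SF = 1 / cos(49.4) = 1 / 0.650774 = 1.537

1.537


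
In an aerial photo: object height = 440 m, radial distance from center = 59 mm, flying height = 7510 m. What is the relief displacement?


d = h * r / H = 440 * 59 / 7510 = 3.46 mm

3.46 mm


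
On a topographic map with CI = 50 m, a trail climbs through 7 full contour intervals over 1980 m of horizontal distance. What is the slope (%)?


elevation change = 7 * 50 = 350 m
slope = 350 / 1980 * 100 = 17.7%

17.7%


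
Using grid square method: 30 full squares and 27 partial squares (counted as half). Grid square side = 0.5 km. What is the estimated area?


effective squares = 30 + 27 * 0.5 = 43.5
area = 43.5 * 0.25 = 10.875 km^2

10.875 km^2


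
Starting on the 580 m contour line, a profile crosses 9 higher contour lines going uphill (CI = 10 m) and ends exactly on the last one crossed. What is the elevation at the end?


elevation = 580 + 9 * 10 = 670 m

670 m


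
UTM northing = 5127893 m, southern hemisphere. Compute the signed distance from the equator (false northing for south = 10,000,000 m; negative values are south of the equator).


For southern: actual = 5127893 - 10000000 = -4872107 m

-4872107 m


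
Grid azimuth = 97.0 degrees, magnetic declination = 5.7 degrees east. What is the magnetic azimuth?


magnetic azimuth = grid azimuth - declination (east +ve)
mag_az = 97.0 - 5.7 = 91.3 degrees

91.3 degrees


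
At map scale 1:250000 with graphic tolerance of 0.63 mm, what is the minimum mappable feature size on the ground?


ground = 0.63 mm * 250000 / 1000 = 157.5 m

157.5 m


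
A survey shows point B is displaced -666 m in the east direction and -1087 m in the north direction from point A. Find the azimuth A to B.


az = atan2(-666, -1087) = -148.5 deg
adjusted to 0-360: 211.5 degrees

211.5 degrees


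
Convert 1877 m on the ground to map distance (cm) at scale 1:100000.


map_cm = 1877 * 100 / 100000 = 1.877 cm ≈ 1.88 cm

1.88 cm


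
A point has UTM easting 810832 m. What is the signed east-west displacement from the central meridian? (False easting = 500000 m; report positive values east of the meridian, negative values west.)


displacement = 810832 - 500000 = 310832 m

310832 m


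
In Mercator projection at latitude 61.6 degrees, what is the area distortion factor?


area_distortion = 1/cos^2(61.6) = 4.421

4.421


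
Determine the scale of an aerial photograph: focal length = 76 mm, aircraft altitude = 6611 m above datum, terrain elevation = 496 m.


scale = f / (H - h) = 76 mm / 6115 m = 76 / 6115000 = 1:80461

1:80461


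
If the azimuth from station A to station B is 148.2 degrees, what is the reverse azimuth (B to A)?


back azimuth = (148.2 + 180) mod 360 = 328.2 degrees

328.2 degrees


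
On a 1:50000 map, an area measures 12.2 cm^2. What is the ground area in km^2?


ground_area = 12.2 * (50000/100)^2 = 3050000.0 m^2 = 3.05 km^2

3.05 km^2


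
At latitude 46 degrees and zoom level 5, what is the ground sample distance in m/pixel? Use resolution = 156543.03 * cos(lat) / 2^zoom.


res = 156543.03 * cos(46) / 2^5 = 156543.03 * 0.69465837 / 32 = 3398.25 m/pixel

3398.25 m/pixel


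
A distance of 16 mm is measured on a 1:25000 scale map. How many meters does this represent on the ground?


ground = 16 mm * 25000 / 1000 = 400.0 m

400.0 m


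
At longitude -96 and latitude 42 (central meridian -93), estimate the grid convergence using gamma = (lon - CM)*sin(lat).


gamma = (-96 - -93) * sin(42) = -3 * 0.669131 = -2.007 degrees

-2.007 degrees


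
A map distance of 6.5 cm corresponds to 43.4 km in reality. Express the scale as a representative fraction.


ground = 43.4 km = 4340000 cm; RF denominator = ground / map = 4340000 / 6.5 ≈ 667692; RF = 1:667692

1:667692


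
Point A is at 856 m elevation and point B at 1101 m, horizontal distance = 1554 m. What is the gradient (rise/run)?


gradient = (1101 - 856) / 1554 = 245 / 1554 = 0.1577

0.1577


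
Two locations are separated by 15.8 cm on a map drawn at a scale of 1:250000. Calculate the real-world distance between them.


ground = 15.8 cm * 250000 / 100 = 39500.0 m = 39.5 km

39.5 km


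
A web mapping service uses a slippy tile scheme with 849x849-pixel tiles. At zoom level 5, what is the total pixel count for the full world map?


tiles per axis = 2^5 = 32
total tiles = 32^2 = 1024
pixels per axis = 32 * 849 = 27168
total pixels = 27168^2 = 738100224

738100224 pixels


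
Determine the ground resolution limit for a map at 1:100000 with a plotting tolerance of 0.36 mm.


ground = 0.36 mm * 100000 / 1000 = 36.0 m

36.0 m


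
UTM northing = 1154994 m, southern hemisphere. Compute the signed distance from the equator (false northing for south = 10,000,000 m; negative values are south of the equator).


For southern: actual = 1154994 - 10000000 = -8845006 m

-8845006 m


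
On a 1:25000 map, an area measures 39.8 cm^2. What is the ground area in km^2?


ground_area = 39.8 * (25000/100)^2 = 2487500.0 m^2 = 2.4875 km^2 ≈ 2.488 km^2

2.488 km^2


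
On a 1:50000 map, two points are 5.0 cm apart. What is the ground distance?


ground = 5.0 cm * 50000 / 100 = 2500.0 m = 2.5 km

2.5 km


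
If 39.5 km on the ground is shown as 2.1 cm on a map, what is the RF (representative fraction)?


ground = 39.5 km = 3950000 cm; RF denominator = ground / map = 3950000 / 2.1 ≈ 1880952; RF = 1:1880952

1:1880952


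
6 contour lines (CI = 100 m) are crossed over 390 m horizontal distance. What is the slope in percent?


elevation change = 6 * 100 = 600 m
slope = 600 / 390 * 100 = 153.8%

153.8%


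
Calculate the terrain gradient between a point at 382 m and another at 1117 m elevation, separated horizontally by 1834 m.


gradient = (1117 - 382) / 1834 = 735 / 1834 = 0.4008

0.4008


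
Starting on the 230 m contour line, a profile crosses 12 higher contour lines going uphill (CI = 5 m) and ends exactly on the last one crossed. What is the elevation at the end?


elevation = 230 + 12 * 5 = 290 m

290 m


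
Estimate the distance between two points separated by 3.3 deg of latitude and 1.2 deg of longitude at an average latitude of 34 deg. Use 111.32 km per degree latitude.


dlat_km = 3.3 * 111.32 = 367.356
dlon_km = 1.2 * 111.32 * cos(34) ≈ 110.746
dist = sqrt(367.356^2 + 110.746^2) ≈ 383.7 km

383.7 km


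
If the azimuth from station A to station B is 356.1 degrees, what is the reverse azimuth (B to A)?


back azimuth = (356.1 + 180) mod 360 = 176.1 degrees

176.1 degrees


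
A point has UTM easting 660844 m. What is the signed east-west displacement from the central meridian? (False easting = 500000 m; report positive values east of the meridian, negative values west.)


displacement = 660844 - 500000 = 160844 m

160844 m


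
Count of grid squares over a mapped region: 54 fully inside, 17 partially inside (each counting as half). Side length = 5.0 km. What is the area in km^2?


effective squares = 54 + 17 * 0.5 = 62.5
area = 62.5 * 25.0 = 1562.5 km^2

1562.5 km^2


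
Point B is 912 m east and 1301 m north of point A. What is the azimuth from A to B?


az = atan2(912, 1301) = 35.0 deg
adjusted to 0-360: 35.0 degrees

35.0 degrees


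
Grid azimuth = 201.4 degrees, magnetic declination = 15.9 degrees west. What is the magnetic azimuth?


magnetic azimuth = grid azimuth - declination (east +ve)
mag_az = 201.4 - -15.9 = 217.3 degrees

217.3 degrees


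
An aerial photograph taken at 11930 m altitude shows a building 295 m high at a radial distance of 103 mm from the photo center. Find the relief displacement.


d = h * r / H = 295 * 103 / 11930 = 2.55 mm

2.55 mm


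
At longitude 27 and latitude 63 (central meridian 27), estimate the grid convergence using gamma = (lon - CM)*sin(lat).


gamma = (27 - 27) * sin(63) = 0 * 0.891007 = 0.0 degrees

0.0 degrees


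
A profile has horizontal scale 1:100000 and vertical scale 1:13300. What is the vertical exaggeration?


VE = horizontal_scale / vertical_scale = 100000 / 13300 ≈ 7.5

7.5x


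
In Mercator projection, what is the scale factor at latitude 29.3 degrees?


SF = 1 / cos(29.3) = 1 / 0.872069 = 1.147

1.147


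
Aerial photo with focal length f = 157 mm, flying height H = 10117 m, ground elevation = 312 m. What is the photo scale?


scale = f / (H - h) = 157 mm / 9805 m = 157 / 9805000 = 1:62452

1:62452


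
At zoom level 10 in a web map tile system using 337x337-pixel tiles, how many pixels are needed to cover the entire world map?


tiles per axis = 2^10 = 1024
total tiles = 1024^2 = 1048576
pixels per axis = 1024 * 337 = 345088
total pixels = 345088^2 = 119085727744

119085727744 pixels


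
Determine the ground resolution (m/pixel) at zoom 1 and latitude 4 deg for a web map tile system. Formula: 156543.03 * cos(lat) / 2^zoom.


res = 156543.03 * cos(4) / 2^1 = 156543.03 * 0.99756405 / 2 = 78080.85 m/pixel

78080.85 m/pixel


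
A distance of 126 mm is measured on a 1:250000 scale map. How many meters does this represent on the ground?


ground = 126 mm * 250000 / 1000 = 31500.0 m

31500.0 m


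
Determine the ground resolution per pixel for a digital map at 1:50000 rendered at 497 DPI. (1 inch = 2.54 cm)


pixel_cm = 2.54 / 497 ≈ 0.005111 cm
ground = pixel_cm * 50000 / 100 = 2.54 * 50000 / (497 * 100) = 127000 / 49700 ≈ 2.56 m

2.56 m


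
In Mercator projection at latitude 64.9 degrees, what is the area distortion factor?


area_distortion = 1/cos^2(64.9) = 5.557

5.557


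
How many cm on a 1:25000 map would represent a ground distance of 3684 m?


map_cm = 3684 * 100 / 25000 = 14.736 cm ≈ 14.74 cm

14.74 cm


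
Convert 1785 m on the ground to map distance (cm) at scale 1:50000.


map_cm = 1785 * 100 / 50000 = 3.57 cm

3.57 cm


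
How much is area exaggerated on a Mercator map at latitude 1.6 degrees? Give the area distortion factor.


area_distortion = 1/cos^2(1.6) = 1.001

1.001


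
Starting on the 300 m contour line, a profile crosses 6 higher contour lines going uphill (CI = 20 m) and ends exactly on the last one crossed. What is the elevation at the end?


elevation = 300 + 6 * 20 = 420 m

420 m


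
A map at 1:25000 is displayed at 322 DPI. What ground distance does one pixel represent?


pixel_cm = 2.54 / 322 ≈ 0.007888 cm
ground = pixel_cm * 25000 / 100 = 2.54 * 25000 / (322 * 100) = 63500 / 32200 ≈ 1.97 m

1.97 m


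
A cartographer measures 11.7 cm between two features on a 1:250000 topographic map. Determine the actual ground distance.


ground = 11.7 cm * 250000 / 100 = 29250.0 m = 29.25 km

29.25 km


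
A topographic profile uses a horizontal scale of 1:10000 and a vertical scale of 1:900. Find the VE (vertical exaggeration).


VE = horizontal_scale / vertical_scale = 10000 / 900 ≈ 11.1

11.1x


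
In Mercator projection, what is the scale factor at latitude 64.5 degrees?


SF = 1 / cos(64.5) = 1 / 0.430511 = 2.323

2.323


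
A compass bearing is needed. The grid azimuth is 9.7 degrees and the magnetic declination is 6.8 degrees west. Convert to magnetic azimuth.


magnetic azimuth = grid azimuth - declination (east +ve)
mag_az = 9.7 - -6.8 = 16.5 degrees

16.5 degrees


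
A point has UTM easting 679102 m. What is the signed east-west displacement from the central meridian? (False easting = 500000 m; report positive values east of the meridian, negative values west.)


displacement = 679102 - 500000 = 179102 m

179102 m


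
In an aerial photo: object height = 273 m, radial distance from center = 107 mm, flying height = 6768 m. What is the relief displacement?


d = h * r / H = 273 * 107 / 6768 = 4.32 mm

4.32 mm


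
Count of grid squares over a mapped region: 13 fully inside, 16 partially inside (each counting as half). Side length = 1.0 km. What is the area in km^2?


effective squares = 13 + 16 * 0.5 = 21.0
area = 21.0 * 1.0 = 21.0 km^2

21.0 km^2


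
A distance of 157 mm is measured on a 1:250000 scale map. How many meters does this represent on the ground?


ground = 157 mm * 250000 / 1000 = 39250.0 m

39250.0 m


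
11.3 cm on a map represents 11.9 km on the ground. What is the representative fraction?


ground = 11.9 km = 1190000 cm; RF denominator = ground / map = 1190000 / 11.3 ≈ 105310; RF = 1:105310

1:105310


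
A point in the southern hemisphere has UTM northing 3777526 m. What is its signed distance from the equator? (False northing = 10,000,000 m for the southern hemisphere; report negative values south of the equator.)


For southern: actual = 3777526 - 10000000 = -6222474 m

-6222474 m


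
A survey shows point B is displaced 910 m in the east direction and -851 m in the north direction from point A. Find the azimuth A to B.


az = atan2(910, -851) = 133.1 deg
adjusted to 0-360: 133.1 degrees

133.1 degrees


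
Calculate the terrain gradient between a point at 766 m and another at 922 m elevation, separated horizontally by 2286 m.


gradient = (922 - 766) / 2286 = 156 / 2286 = 0.0682

0.0682


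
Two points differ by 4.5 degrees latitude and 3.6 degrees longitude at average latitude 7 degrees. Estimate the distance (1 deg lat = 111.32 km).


dlat_km = 4.5 * 111.32 = 500.94
dlon_km = 3.6 * 111.32 * cos(7) ≈ 397.765
dist = sqrt(500.94^2 + 397.765^2) ≈ 639.7 km

639.7 km


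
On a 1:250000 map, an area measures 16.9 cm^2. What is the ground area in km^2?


ground_area = 16.9 * (250000/100)^2 = 105625000.0 m^2 = 105.625 km^2

105.625 km^2


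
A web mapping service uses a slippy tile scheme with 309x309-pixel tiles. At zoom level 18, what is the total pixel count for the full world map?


tiles per axis = 2^18 = 262144
total tiles = 262144^2 = 68719476736
pixels per axis = 262144 * 309 = 81002496
total pixels = 81002496^2 = 6561404358230016

6561404358230016 pixels


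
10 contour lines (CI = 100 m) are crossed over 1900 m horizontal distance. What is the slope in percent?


elevation change = 10 * 100 = 1000 m
slope = 1000 / 1900 * 100 = 52.6%

52.6%


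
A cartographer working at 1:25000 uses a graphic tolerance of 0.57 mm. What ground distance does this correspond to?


ground = 0.57 mm * 25000 / 1000 = 14.25 m

14.25 m


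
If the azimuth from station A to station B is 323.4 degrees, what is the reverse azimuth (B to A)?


back azimuth = (323.4 + 180) mod 360 = 143.4 degrees

143.4 degrees


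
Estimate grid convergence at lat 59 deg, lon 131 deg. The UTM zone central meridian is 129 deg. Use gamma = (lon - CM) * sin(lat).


gamma = (131 - 129) * sin(59) = 2 * 0.857167 = 1.714 degrees

1.714 degrees


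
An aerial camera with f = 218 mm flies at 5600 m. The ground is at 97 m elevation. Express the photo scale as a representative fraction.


scale = f / (H - h) = 218 mm / 5503 m = 218 / 5503000 = 1:25243

1:25243


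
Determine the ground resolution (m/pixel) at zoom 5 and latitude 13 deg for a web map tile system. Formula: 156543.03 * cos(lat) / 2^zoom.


res = 156543.03 * cos(13) / 2^5 = 156543.03 * 0.97437006 / 32 = 4766.59 m/pixel

4766.59 m/pixel


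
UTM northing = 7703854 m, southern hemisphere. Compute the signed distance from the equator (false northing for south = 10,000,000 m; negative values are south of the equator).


For southern: actual = 7703854 - 10000000 = -2296146 m

-2296146 m


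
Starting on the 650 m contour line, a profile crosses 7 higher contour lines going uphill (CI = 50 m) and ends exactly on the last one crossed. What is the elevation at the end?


elevation = 650 + 7 * 50 = 1000 m

1000 m


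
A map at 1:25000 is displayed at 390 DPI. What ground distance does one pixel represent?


pixel_cm = 2.54 / 390 ≈ 0.006513 cm
ground = pixel_cm * 25000 / 100 = 2.54 * 25000 / (390 * 100) = 63500 / 39000 ≈ 1.63 m

1.63 m


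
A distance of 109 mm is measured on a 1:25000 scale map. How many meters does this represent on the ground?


ground = 109 mm * 25000 / 1000 = 2725.0 m

2725.0 m


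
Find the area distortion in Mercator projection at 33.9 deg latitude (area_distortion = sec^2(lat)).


area_distortion = 1/cos^2(33.9) = 1.452

1.452


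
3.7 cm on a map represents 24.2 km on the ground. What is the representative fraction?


ground = 24.2 km = 2420000 cm; RF denominator = ground / map = 2420000 / 3.7 ≈ 654054; RF = 1:654054

1:654054


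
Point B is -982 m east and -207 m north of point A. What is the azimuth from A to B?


az = atan2(-982, -207) = -101.9 deg
adjusted to 0-360: 258.1 degrees

258.1 degrees


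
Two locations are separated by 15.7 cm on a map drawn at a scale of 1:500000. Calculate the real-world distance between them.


ground = 15.7 cm * 500000 / 100 = 78500.0 m = 78.5 km

78.5 km


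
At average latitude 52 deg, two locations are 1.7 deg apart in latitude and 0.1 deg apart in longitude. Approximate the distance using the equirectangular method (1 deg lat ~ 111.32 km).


dlat_km = 1.7 * 111.32 = 189.244
dlon_km = 0.1 * 111.32 * cos(52) ≈ 6.854
dist = sqrt(189.244^2 + 6.854^2) ≈ 189.4 km

189.4 km


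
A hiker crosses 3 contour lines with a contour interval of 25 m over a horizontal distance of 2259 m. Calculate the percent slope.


elevation change = 3 * 25 = 75 m
slope = 75 / 2259 * 100 = 3.3%

3.3%


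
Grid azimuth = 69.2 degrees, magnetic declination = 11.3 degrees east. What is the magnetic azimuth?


magnetic azimuth = grid azimuth - declination (east +ve)
mag_az = 69.2 - 11.3 = 57.9 degrees

57.9 degrees


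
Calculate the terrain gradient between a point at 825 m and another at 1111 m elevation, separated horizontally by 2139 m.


gradient = (1111 - 825) / 2139 = 286 / 2139 = 0.1337

0.1337


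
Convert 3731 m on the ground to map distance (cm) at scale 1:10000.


map_cm = 3731 * 100 / 10000 = 37.31 cm

37.31 cm


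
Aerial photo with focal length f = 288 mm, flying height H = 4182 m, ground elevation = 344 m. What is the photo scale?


scale = f / (H - h) = 288 mm / 3838 m = 288 / 3838000 = 1:13326

1:13326


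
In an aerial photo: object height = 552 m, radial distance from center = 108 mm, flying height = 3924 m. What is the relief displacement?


d = h * r / H = 552 * 108 / 3924 = 15.19 mm

15.19 mm


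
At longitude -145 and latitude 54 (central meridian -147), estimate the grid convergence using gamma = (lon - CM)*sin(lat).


gamma = (-145 - -147) * sin(54) = 2 * 0.809017 = 1.618 degrees

1.618 degrees


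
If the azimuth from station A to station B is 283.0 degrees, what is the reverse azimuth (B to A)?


back azimuth = (283.0 + 180) mod 360 = 103.0 degrees

103.0 degrees


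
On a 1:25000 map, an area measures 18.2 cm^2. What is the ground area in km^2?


ground_area = 18.2 * (25000/100)^2 = 1137500.0 m^2 = 1.1375 km^2 ≈ 1.138 km^2

1.138 km^2


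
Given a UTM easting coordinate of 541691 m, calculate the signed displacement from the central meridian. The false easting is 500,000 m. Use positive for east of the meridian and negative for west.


displacement = 541691 - 500000 = 41691 m

41691 m


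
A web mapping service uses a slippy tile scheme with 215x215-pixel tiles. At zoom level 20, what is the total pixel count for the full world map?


tiles per axis = 2^20 = 1048576
total tiles = 1048576^2 = 1099511627776
pixels per axis = 1048576 * 215 = 225443840
total pixels = 225443840^2 = 50824924993945600

50824924993945600 pixels


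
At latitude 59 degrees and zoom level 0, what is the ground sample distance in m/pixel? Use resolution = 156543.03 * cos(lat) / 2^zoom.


res = 156543.03 * cos(59) / 2^0 = 156543.03 * 0.51503807 / 1 = 80625.62 m/pixel

80625.62 m/pixel


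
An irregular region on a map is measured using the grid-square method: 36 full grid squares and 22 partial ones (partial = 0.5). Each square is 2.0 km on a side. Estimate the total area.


effective squares = 36 + 22 * 0.5 = 47.0
area = 47.0 * 4.0 = 188.0 km^2

188.0 km^2


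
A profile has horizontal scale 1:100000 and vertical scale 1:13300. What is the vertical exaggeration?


VE = horizontal_scale / vertical_scale = 100000 / 13300 ≈ 7.5

7.5x


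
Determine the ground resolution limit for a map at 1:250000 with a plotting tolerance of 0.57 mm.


ground = 0.57 mm * 250000 / 1000 = 142.5 m

142.5 m


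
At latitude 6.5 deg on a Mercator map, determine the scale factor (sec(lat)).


SF = 1 / cos(6.5) = 1 / 0.993572 = 1.006

1.006
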